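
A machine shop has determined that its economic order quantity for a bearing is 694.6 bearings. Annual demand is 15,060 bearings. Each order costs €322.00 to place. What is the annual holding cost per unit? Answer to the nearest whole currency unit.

H ≈ €20

Invert the EOQ relation Q*² = 2DS/H.
From Q* = √(2DS/H): H = 2DS / Q*² = 2 × 15,060 × 322 / 694.6² = 20.1021.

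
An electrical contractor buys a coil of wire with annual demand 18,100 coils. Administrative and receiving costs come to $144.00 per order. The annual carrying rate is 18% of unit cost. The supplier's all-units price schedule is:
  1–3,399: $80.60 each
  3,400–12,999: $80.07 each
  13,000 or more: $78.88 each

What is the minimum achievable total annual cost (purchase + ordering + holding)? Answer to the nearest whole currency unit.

Holding cost per unit per year at price C is H = 0.18·C.
Candidates are each tier's EOQ (if it falls in that tier) and each price-break quantity.
EOQ at $80.60 = 599.4 (feasible in tier 1): TC = 18,100×$80.60 + (18,100/599.4)×144 + (599.4/2)×0.18×$80.60 = $1,467,556.40.
EOQ at $80.07 = 601.4 < 3400, so use break Q=3400: TC = 18,100×$80.07 + (18,100/3400.0)×144 + (3400.0/2)×0.18×$80.07 = $1,474,535.01.
EOQ at $78.88 = 605.9 < 13000, so use break Q=13000: TC = 18,100×$78.88 + (18,100/13000.0)×144 + (13000.0/2)×0.18×$78.88 = $1,520,218.09.
Lowest total cost among the candidates is at Q = 599.4.

TC* ≈ $1,467,556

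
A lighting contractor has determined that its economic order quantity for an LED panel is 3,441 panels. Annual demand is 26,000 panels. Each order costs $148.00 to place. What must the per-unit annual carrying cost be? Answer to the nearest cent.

Invert the EOQ relation Q*² = 2DS/H.
From Q* = √(2DS/H): H = 2DS / Q*² = 2 × 26,000 × 148 / 3,441² = 0.6500.

H ≈ $0.65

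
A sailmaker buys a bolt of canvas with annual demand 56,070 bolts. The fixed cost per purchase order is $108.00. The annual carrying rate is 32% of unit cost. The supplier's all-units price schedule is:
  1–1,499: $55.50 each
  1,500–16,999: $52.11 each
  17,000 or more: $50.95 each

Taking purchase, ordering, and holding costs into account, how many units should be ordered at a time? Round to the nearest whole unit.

Q* ≈ 1,500 bolts

Holding cost per unit per year at price C is H = 0.32·C.
For each price level, check whether its EOQ is feasible; otherwise the best quantity at that price is the breakpoint.
EOQ at $55.50 = 825.8 (feasible in tier 1): TC = 56,070×$55.50 + (56,070/825.8)×108 + (825.8/2)×0.32×$55.50 = $3,126,551.07.
EOQ at $52.11 = 852.2 < 1500, so use break Q=1500: TC = 56,070×$52.11 + (56,070/1500.0)×108 + (1500.0/2)×0.32×$52.11 = $2,938,351.14.
EOQ at $50.95 = 861.9 < 17000, so use break Q=17000: TC = 56,070×$50.95 + (56,070/17000.0)×108 + (17000.0/2)×0.32×$50.95 = $2,995,706.71.
Lowest total cost is $2,938,351.14 at Q = 1500.0.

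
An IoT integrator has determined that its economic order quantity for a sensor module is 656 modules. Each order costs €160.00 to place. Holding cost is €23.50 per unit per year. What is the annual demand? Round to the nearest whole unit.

D ≈ 31,603 modules per year

The basic EOQ model gives Q* = √(2DS/H); rearrange for the unknown.
From Q* = √(2DS/H): D = Q*²H / (2S) = 656² × 23.5 / (2 × 160) = 31602.800.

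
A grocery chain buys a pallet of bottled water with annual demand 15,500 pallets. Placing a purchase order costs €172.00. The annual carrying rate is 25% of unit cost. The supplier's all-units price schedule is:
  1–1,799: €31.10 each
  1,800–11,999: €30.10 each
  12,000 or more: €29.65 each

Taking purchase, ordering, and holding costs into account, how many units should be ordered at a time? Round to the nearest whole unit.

Holding cost per unit per year at price C is H = 0.25·C.
Evaluate total cost at each tier's feasible EOQ or, if the EOQ is below the tier, at the tier's minimum quantity.
EOQ at €31.10 = 828.1 (feasible in tier 1): TC = 15,500×€31.10 + (15,500/828.1)×172 + (828.1/2)×0.25×€31.10 = €488,488.66.
EOQ at €30.10 = 841.8 < 1800, so use break Q=1800: TC = 15,500×€30.10 + (15,500/1800.0)×172 + (1800.0/2)×0.25×€30.10 = €474,803.61.
EOQ at €29.65 = 848.1 < 12000, so use break Q=12000: TC = 15,500×€29.65 + (15,500/12000.0)×172 + (12000.0/2)×0.25×€29.65 = €504,272.17.
Lowest total cost is €474,803.61 at Q = 1800.0.

Q* ≈ 1,800 pallets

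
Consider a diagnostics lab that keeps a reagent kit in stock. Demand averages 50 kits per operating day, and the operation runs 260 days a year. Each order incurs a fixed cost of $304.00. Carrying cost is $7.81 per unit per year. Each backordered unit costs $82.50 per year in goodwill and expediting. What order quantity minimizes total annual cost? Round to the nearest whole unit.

Q* ≈ 1,053 kits

Annual demand D = 50 × 260 = 13,000.
With planned backorders, Q* = √(2DS/H) · √((H+B)/B).
√(2DS/H) = √(2 × 13,000 × 304 / 7.81) = 1006.000.
√((H+B)/B) = √((7.81+82.5)/82.5) = 1.0463.
Q* ≈ 1052.541.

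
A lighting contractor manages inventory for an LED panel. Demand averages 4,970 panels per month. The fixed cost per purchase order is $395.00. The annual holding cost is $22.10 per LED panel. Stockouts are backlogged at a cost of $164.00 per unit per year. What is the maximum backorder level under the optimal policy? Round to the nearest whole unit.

Annual demand D = 4,970 × 12 = 59,640.
With planned backorders, Q* = √(2DS/H) · √((H+B)/B).
√(2DS/H) = √(2 × 59,640 × 395 / 22.1) = 1460.112.
√((H+B)/B) = √((22.1+164)/164) = 1.0652.
Q* ≈ 1555.384.
S* = Q* · H/(H+B) = 1555.384 × 22.1/186.1 ≈ 184.707.

S* ≈ 185 panels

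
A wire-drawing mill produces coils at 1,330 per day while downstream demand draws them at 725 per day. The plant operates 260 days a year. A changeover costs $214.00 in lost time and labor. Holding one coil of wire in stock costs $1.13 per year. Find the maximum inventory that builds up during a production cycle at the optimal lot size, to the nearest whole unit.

I_max ≈ 5,699 coils

Annual demand D = 725 × 260 = 188,500.
Production build-up factor (1 − d/p) = 1 − 725/1,330 = 0.4549.
Q* = √(2DS / (H(1 − d/p))) = √(2 × 188,500 × 214 / (1.13 × 0.4549)).
= √(80,678,000 / 0.514) ≈ 12528.136.
Maximum inventory = Q*(1 − d/p) = 12528.136 × 0.4549 ≈ 5698.889.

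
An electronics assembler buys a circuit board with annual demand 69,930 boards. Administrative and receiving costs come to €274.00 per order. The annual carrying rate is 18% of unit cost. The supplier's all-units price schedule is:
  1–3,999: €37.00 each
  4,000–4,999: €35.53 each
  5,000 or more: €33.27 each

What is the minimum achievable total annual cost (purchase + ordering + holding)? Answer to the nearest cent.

Holding cost per unit per year at price C is H = 0.18·C.
Evaluate total cost at each tier's feasible EOQ or, if the EOQ is below the tier, at the tier's minimum quantity.
EOQ at €37.00 = 2398.7 (feasible in tier 1): TC = 69,930×€37.00 + (69,930/2398.7)×274 + (2398.7/2)×0.18×€37.00 = €2,603,385.67.
EOQ at €35.53 = 2447.9 < 4000, so use break Q=4000: TC = 69,930×€35.53 + (69,930/4000.0)×274 + (4000.0/2)×0.18×€35.53 = €2,502,193.90.
EOQ at €33.27 = 2529.6 < 5000, so use break Q=5000: TC = 69,930×€33.27 + (69,930/5000.0)×274 + (5000.0/2)×0.18×€33.27 = €2,345,374.76.
Lowest total cost among the candidates is at Q = 5000.0.

TC* ≈ €2,345,374.76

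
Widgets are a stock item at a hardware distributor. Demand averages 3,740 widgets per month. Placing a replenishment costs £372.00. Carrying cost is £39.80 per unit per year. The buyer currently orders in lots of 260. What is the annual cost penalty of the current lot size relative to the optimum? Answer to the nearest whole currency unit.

Extra cost ≈ £32,932 per year

Annual demand D = 3,740 × 12 = 44,880.
EOQ = √(2DS/H) = √(2 × 44,880 × 372 / 39.8) ≈ 915.95.
Cost at Q* = (D/Q*)S + (Q*/2)H = √(2DSH) ≈ £36,454.78.
Cost at Q = 260: (44,880/260)×372 + (260/2)×39.8 = £64,212.92 + £5,174.00 = £69,386.92.
Excess = £69,386.92 − £36,454.78 = £32,932.15.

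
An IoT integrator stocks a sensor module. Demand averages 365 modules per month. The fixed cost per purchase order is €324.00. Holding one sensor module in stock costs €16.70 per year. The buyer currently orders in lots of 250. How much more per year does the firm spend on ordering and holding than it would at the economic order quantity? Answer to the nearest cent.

Annual demand D = 365 × 12 = 4,380.
EOQ = √(2DS/H) = √(2 × 4,380 × 324 / 16.7) ≈ 412.26.
Cost at Q* = (D/Q*)S + (Q*/2)H = √(2DSH) ≈ €6,884.66.
Cost at Q = 250: (4,380/250)×324 + (250/2)×16.7 = €5,676.48 + €2,087.50 = €7,763.98.
Excess = €7,763.98 − €6,884.66 = €879.32.

Extra cost ≈ €879.32 per year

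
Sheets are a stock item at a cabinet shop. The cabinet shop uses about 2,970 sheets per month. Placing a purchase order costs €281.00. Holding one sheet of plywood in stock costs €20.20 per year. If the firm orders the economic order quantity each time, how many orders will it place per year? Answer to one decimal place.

N ≈ 35.8 orders per year

Annual demand D = 2,970 × 12 = 35,640.
Q* = √(2DS/H) = √(2 × 35,640 × 281 / 20.2) ≈ 995.78.
Orders per year = D / Q* = 35,640 / 995.78 ≈ 35.791.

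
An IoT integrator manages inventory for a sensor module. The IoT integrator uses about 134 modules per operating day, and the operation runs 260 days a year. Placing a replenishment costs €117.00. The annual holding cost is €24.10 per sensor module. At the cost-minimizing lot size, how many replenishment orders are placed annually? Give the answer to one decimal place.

N ≈ 59.9 orders per year

Annual demand D = 134 × 260 = 34,840.
The optimal lot size = √(2DS/H) = √(2 × 34,840 × 117 / 24.1) ≈ 581.62.
Orders per year = D / Q* = 34,840 / 581.62 ≈ 59.902.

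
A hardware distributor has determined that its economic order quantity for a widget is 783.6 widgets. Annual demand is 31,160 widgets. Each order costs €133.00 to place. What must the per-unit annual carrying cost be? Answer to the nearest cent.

The basic EOQ model gives Q* = √(2DS/H); rearrange for the unknown.
From Q* = √(2DS/H): H = 2DS / Q*² = 2 × 31,160 × 133 / 783.6² = 13.4986.

H ≈ €13.50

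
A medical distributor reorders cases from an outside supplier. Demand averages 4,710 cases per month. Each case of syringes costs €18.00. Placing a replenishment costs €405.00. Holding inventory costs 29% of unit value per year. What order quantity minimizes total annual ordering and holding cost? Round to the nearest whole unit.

Q* ≈ 2,961 cases

Annual demand D = 4,710 × 12 = 56,520.
Holding cost H = 0.29 × €18.00 = €5.2200 per unit per year.
EOQ = √(2DS / H) = √(2 × 56,520 × 405 / 5.22).
= √(45,781,200 / 5.22) = √8,770,344.8276 ≈ 2961.477.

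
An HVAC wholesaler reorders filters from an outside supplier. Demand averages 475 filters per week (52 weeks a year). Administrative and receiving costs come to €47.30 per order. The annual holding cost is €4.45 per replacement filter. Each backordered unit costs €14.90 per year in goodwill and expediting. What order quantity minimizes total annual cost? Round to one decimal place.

Annual demand D = 475 × 52 = 24,700.
With planned backorders, Q* = √(2DS/H) · √((H+B)/B).
√(2DS/H) = √(2 × 24,700 × 47.3 / 4.45) = 724.626.
√((H+B)/B) = √((4.45+14.9)/14.9) = 1.1396.
Q* ≈ 825.774.

Q* ≈ 825.8 filters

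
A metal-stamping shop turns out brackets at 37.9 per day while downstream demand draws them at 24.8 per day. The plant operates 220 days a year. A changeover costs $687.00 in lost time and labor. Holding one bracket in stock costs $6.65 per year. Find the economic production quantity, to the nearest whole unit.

Annual demand D = 24.8 × 220 = 5,456.
Production build-up factor (1 − d/p) = 1 − 24.8/37.9 = 0.3456.
Q* = √(2DS / (H(1 − d/p))) = √(2 × 5,456 × 687 / (6.65 × 0.3456)).
= √(7,496,544 / 2.2985) ≈ 1805.942.

Q* ≈ 1,806 brackets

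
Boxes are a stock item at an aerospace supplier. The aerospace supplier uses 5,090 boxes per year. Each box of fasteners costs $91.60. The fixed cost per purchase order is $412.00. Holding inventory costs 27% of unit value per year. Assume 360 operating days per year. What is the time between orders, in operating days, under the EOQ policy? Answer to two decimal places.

Holding cost H = 0.27 × $91.60 = $24.7320 per unit per year.
Q* = √(2DS/H) = √(2 × 5,090 × 412 / 24.732) ≈ 411.81.
Cycle time = Q*/D × 360 = 411.81 / 5,090 × 360 ≈ 29.126 days.

T ≈ 29.13 days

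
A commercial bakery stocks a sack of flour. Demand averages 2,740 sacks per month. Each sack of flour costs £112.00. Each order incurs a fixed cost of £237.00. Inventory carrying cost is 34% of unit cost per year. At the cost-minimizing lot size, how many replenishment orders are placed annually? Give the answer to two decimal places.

N ≈ 51.40 orders per year

Annual demand D = 2,740 × 12 = 32,880.
Holding cost H = 0.34 × £112.00 = £38.0800 per unit per year.
EOQ = √(2DS/H) = √(2 × 32,880 × 237 / 38.08) ≈ 639.74.
Orders per year = D / Q* = 32,880 / 639.74 ≈ 51.396.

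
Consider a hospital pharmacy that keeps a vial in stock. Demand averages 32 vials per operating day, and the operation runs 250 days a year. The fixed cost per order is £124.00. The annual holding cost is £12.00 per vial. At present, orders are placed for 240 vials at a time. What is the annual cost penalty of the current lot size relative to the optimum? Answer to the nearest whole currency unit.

Annual demand D = 32 × 250 = 8,000.
EOQ = √(2DS/H) = √(2 × 8,000 × 124 / 12) ≈ 406.61.
Cost at Q* = (D/Q*)S + (Q*/2)H = √(2DSH) ≈ £4,879.34.
Cost at Q = 240: (8,000/240)×124 + (240/2)×12 = £4,133.33 + £1,440.00 = £5,573.33.
Excess = £5,573.33 − £4,879.34 = £693.99.

Extra cost ≈ £694 per year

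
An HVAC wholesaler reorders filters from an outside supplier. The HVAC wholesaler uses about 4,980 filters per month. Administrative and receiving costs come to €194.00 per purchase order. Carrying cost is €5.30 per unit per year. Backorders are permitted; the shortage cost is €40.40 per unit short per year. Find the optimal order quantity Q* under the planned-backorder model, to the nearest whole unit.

Annual demand D = 4,980 × 12 = 59,760.
With planned backorders, Q* = √(2DS/H) · √((H+B)/B).
√(2DS/H) = √(2 × 59,760 × 194 / 5.3) = 2091.622.
√((H+B)/B) = √((5.3+40.4)/40.4) = 1.0636.
Q* ≈ 2224.593.

Q* ≈ 2,225 filters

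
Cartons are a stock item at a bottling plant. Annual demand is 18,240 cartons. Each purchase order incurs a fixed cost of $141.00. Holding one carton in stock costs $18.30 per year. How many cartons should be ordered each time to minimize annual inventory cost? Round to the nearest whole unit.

EOQ = √(2DS / H) = √(2 × 18,240 × 141 / 18.3).
= √(5,143,680 / 18.3) = √281,075.4098 ≈ 530.165.

Q* ≈ 530 cartons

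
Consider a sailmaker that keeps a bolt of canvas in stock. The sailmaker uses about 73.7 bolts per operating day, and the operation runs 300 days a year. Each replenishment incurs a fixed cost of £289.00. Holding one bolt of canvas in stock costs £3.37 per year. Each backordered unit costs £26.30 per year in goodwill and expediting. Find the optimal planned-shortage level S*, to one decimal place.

S* ≈ 234.9 bolts

Annual demand D = 73.7 × 300 = 22,110.
With planned backorders, Q* = √(2DS/H) · √((H+B)/B).
√(2DS/H) = √(2 × 22,110 × 289 / 3.37) = 1947.347.
√((H+B)/B) = √((3.37+26.3)/26.3) = 1.0621.
Q* ≈ 2068.351.
S* = Q* · H/(H+B) = 2068.351 × 3.37/29.67 ≈ 234.929.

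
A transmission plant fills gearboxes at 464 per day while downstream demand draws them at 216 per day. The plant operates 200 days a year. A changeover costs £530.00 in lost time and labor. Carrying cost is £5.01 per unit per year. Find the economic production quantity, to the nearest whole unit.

Annual demand D = 216 × 200 = 43,200.
Production build-up factor (1 − d/p) = 1 − 216/464 = 0.5345.
Q* = √(2DS / (H(1 − d/p))) = √(2 × 43,200 × 530 / (5.01 × 0.5345)).
= √(45,792,000 / 2.6778) ≈ 4135.320.

Q* ≈ 4,135 gearboxes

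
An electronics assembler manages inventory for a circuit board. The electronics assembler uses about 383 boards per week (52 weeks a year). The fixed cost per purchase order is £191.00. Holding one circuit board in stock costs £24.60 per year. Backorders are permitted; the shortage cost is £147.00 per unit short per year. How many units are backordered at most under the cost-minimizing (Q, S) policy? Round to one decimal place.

Annual demand D = 383 × 52 = 19,916.
With planned backorders, Q* = √(2DS/H) · √((H+B)/B).
√(2DS/H) = √(2 × 19,916 × 191 / 24.6) = 556.116.
√((H+B)/B) = √((24.6+147)/147) = 1.0804.
Q* ≈ 600.849.
S* = Q* · H/(H+B) = 600.849 × 24.6/171.6 ≈ 86.136.

S* ≈ 86.1 boards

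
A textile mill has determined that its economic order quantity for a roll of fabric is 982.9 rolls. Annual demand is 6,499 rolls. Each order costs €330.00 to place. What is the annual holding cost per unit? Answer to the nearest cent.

H ≈ €4.44

The basic EOQ model gives Q* = √(2DS/H); rearrange for the unknown.
From Q* = √(2DS/H): H = 2DS / Q*² = 2 × 6,499 × 330 / 982.9² = 4.4399.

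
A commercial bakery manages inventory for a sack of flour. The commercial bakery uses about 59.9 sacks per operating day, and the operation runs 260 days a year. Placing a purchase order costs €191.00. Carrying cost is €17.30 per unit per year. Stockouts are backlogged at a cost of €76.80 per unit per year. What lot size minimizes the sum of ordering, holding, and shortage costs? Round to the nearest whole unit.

Q* ≈ 649 sacks

Annual demand D = 59.9 × 260 = 15,574.
With planned backorders, Q* = √(2DS/H) · √((H+B)/B).
√(2DS/H) = √(2 × 15,574 × 191 / 17.3) = 586.420.
√((H+B)/B) = √((17.3+76.8)/76.8) = 1.1069.
Q* ≈ 649.117.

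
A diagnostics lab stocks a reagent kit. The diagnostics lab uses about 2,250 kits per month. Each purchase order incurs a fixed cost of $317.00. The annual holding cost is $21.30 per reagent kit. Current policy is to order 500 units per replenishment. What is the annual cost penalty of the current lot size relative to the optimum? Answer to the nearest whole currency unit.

Extra cost ≈ $3,348 per year

Annual demand D = 2,250 × 12 = 27,000.
EOQ = √(2DS/H) = √(2 × 27,000 × 317 / 21.3) ≈ 896.47.
Cost at Q* = (D/Q*)S + (Q*/2)H = √(2DSH) ≈ $19,094.85.
Cost at Q = 500: (27,000/500)×317 + (500/2)×21.3 = $17,118.00 + $5,325.00 = $22,443.00.
Excess = $22,443.00 − $19,094.85 = $3,348.15.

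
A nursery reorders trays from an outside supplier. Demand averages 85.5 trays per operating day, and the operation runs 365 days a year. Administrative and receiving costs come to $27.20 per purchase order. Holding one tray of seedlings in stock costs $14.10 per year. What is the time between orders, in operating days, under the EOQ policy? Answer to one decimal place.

T ≈ 4.1 days

Annual demand D = 85.5 × 365 = 31,207.5.
EOQ = √(2DS/H) = √(2 × 31,207.5 × 27.2 / 14.1) ≈ 346.99.
Cycle time = Q*/D × 365 = 346.99 / 31,207.5 × 365 ≈ 4.058 days.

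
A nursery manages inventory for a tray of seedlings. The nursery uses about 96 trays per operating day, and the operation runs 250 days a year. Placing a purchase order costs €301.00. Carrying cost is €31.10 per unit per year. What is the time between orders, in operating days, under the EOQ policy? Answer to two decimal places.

Annual demand D = 96 × 250 = 24,000.
EOQ = √(2DS/H) = √(2 × 24,000 × 301 / 31.1) ≈ 681.59.
Cycle time = Q*/D × 250 = 681.59 / 24,000 × 250 ≈ 7.100 days.

T ≈ 7.10 days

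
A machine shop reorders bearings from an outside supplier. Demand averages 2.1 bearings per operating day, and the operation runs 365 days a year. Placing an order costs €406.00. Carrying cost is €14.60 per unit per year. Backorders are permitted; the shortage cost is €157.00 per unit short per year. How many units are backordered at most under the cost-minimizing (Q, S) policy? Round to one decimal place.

S* ≈ 18.4 bearings

Annual demand D = 2.1 × 365 = 766.5.
With planned backorders, Q* = √(2DS/H) · √((H+B)/B).
√(2DS/H) = √(2 × 766.5 × 406 / 14.6) = 206.470.
√((H+B)/B) = √((14.6+157)/157) = 1.0455.
Q* ≈ 215.857.
S* = Q* · H/(H+B) = 215.857 × 14.6/171.6 ≈ 18.365.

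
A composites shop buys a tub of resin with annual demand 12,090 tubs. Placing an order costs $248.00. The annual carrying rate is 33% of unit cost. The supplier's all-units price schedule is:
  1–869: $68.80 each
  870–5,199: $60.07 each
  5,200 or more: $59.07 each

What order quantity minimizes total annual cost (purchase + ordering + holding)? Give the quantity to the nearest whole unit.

Q* ≈ 870 tubs

Holding cost per unit per year at price C is H = 0.33·C.
Candidates are each tier's EOQ (if it falls in that tier) and each price-break quantity.
EOQ at $68.80 = 513.9 (feasible in tier 1): TC = 12,090×$68.80 + (12,090/513.9)×248 + (513.9/2)×0.33×$68.80 = $843,460.24.
EOQ at $60.07 = 550.0 < 870, so use break Q=870: TC = 12,090×$60.07 + (12,090/870.0)×248 + (870.0/2)×0.33×$60.07 = $738,315.69.
EOQ at $59.07 = 554.6 < 5200, so use break Q=5200: TC = 12,090×$59.07 + (12,090/5200.0)×248 + (5200.0/2)×0.33×$59.07 = $765,414.96.
Lowest total cost is $738,315.69 at Q = 870.0.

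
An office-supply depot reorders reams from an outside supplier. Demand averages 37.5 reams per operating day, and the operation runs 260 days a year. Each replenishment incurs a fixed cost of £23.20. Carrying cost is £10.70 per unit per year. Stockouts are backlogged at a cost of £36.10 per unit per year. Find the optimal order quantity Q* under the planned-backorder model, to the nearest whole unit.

Q* ≈ 234 reams

Annual demand D = 37.5 × 260 = 9,750.
With planned backorders, Q* = √(2DS/H) · √((H+B)/B).
√(2DS/H) = √(2 × 9,750 × 23.2 / 10.7) = 205.622.
√((H+B)/B) = √((10.7+36.1)/36.1) = 1.1386.
Q* ≈ 234.120.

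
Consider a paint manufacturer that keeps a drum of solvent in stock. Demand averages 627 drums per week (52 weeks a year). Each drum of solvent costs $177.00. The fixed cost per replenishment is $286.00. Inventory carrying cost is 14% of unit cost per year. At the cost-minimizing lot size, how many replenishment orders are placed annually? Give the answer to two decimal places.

Annual demand D = 627 × 52 = 32,604.
Holding cost H = 0.14 × $177.00 = $24.7800 per unit per year.
EOQ = √(2DS/H) = √(2 × 32,604 × 286 / 24.78) ≈ 867.53.
Orders per year = D / Q* = 32,604 / 867.53 ≈ 37.583.

N ≈ 37.58 orders per year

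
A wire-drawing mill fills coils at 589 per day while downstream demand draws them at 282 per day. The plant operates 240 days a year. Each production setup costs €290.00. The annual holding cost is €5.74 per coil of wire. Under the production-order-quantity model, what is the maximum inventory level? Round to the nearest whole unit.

I_max ≈ 1,888 coils

Annual demand D = 282 × 240 = 67,680.
Production build-up factor (1 − d/p) = 1 − 282/589 = 0.5212.
Q* = √(2DS / (H(1 − d/p))) = √(2 × 67,680 × 290 / (5.74 × 0.5212)).
= √(39,254,400 / 2.9918) ≈ 3622.236.
Maximum inventory = Q*(1 − d/p) = 3622.236 × 0.5212 ≈ 1887.990.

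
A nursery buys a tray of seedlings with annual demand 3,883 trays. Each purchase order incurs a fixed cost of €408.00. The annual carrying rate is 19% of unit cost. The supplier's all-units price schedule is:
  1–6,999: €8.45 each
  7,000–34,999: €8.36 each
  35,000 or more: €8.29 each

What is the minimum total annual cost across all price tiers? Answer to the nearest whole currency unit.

TC* ≈ €35,067

Holding cost per unit per year at price C is H = 0.19·C.
Candidates are each tier's EOQ (if it falls in that tier) and each price-break quantity.
EOQ at €8.45 = 1404.8 (feasible in tier 1): TC = 3,883×€8.45 + (3,883/1404.8)×408 + (1404.8/2)×0.19×€8.45 = €35,066.80.
EOQ at €8.36 = 1412.4 < 7000, so use break Q=7000: TC = 3,883×€8.36 + (3,883/7000.0)×408 + (7000.0/2)×0.19×€8.36 = €38,247.60.
EOQ at €8.29 = 1418.3 < 35000, so use break Q=35000: TC = 3,883×€8.29 + (3,883/35000.0)×408 + (35000.0/2)×0.19×€8.29 = €59,799.58.
Lowest total cost among the candidates is at Q = 1404.8.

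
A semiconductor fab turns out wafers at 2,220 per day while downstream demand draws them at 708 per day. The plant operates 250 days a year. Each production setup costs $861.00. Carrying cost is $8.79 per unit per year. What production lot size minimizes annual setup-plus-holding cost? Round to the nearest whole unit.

Annual demand D = 708 × 250 = 177,000.
Production build-up factor (1 − d/p) = 1 − 708/2,220 = 0.6811.
Q* = √(2DS / (H(1 − d/p))) = √(2 × 177,000 × 861 / (8.79 × 0.6811)).
= √(304,794,000 / 5.9867) ≈ 7135.253.

Q* ≈ 7,135 wafers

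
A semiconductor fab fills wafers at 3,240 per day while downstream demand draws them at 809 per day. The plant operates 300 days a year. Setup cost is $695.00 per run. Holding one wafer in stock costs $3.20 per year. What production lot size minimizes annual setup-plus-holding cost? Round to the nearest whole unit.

Q* ≈ 11,854 wafers

Annual demand D = 809 × 300 = 242,700.
Production build-up factor (1 − d/p) = 1 − 809/3,240 = 0.7503.
Q* = √(2DS / (H(1 − d/p))) = √(2 × 242,700 × 695 / (3.2 × 0.7503)).
= √(337,353,000 / 2.401) ≈ 11853.520.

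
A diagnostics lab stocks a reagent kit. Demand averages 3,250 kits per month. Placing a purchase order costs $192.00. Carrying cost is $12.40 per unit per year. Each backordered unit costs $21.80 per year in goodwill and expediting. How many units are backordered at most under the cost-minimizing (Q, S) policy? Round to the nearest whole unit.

Annual demand D = 3,250 × 12 = 39,000.
With planned backorders, Q* = √(2DS/H) · √((H+B)/B).
√(2DS/H) = √(2 × 39,000 × 192 / 12.4) = 1098.973.
√((H+B)/B) = √((12.4+21.8)/21.8) = 1.2525.
Q* ≈ 1376.486.
S* = Q* · H/(H+B) = 1376.486 × 12.4/34.2 ≈ 499.077.

S* ≈ 499 kits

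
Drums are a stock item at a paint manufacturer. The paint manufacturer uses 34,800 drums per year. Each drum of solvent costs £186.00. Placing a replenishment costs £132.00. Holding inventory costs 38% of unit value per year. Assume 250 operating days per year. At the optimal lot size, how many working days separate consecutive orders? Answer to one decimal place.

T ≈ 2.6 days

Holding cost H = 0.38 × £186.00 = £70.6800 per unit per year.
EOQ = √(2DS/H) = √(2 × 34,800 × 132 / 70.68) ≈ 360.53.
Cycle time = Q*/D × 250 = 360.53 / 34,800 × 250 ≈ 2.590 days.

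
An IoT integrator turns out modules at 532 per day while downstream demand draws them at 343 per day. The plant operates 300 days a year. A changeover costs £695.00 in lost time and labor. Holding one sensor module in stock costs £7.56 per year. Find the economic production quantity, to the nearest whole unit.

Q* ≈ 7,298 modules

Annual demand D = 343 × 300 = 102,900.
Production build-up factor (1 − d/p) = 1 − 343/532 = 0.3553.
Q* = √(2DS / (H(1 − d/p))) = √(2 × 102,900 × 695 / (7.56 × 0.3553)).
= √(143,031,000 / 2.6858) ≈ 7297.584.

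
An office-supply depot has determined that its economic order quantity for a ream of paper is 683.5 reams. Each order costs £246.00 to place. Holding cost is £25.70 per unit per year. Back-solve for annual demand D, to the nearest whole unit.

D ≈ 24,403 reams per year

The basic EOQ model gives Q* = √(2DS/H); rearrange for the unknown.
From Q* = √(2DS/H): D = Q*²H / (2S) = 683.5² × 25.7 / (2 × 246) = 24403.103.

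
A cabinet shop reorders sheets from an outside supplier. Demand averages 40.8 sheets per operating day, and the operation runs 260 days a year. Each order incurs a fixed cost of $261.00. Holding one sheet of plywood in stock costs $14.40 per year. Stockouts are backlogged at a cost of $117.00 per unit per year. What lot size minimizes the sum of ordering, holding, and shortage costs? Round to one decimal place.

Annual demand D = 40.8 × 260 = 10,608.
With planned backorders, Q* = √(2DS/H) · √((H+B)/B).
√(2DS/H) = √(2 × 10,608 × 261 / 14.4) = 620.113.
√((H+B)/B) = √((14.4+117)/117) = 1.0598.
Q* ≈ 657.167.

Q* ≈ 657.2 sheets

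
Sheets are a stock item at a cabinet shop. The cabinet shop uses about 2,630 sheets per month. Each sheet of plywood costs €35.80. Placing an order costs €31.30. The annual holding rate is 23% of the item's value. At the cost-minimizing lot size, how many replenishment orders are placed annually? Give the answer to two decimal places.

N ≈ 64.43 orders per year

Annual demand D = 2,630 × 12 = 31,560.
Holding cost H = 0.23 × €35.80 = €8.2340 per unit per year.
The optimal lot size = √(2DS/H) = √(2 × 31,560 × 31.3 / 8.234) ≈ 489.84.
Orders per year = D / Q* = 31,560 / 489.84 ≈ 64.430.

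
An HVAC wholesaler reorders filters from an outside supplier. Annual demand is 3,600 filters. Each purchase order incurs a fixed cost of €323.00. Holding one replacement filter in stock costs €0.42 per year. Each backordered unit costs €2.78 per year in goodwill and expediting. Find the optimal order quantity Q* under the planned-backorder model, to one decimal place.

Q* ≈ 2,524.6 filters

With planned backorders, Q* = √(2DS/H) · √((H+B)/B).
√(2DS/H) = √(2 × 3,600 × 323 / 0.42) = 2353.113.
√((H+B)/B) = √((0.42+2.78)/2.78) = 1.0729.
Q* ≈ 2524.617.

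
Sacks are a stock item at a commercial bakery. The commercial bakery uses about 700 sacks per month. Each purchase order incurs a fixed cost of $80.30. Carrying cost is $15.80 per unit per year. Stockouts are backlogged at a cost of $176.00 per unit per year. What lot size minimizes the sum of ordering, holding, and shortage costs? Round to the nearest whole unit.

Annual demand D = 700 × 12 = 8,400.
With planned backorders, Q* = √(2DS/H) · √((H+B)/B).
√(2DS/H) = √(2 × 8,400 × 80.3 / 15.8) = 292.202.
√((H+B)/B) = √((15.8+176)/176) = 1.0439.
Q* ≈ 305.037.

Q* ≈ 305 sacks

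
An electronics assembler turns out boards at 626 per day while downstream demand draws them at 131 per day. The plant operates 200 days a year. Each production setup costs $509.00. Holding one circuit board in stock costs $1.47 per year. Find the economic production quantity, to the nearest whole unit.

Q* ≈ 4,790 boards

Annual demand D = 131 × 200 = 26,200.
Production build-up factor (1 − d/p) = 1 − 131/626 = 0.7907.
Q* = √(2DS / (H(1 − d/p))) = √(2 × 26,200 × 509 / (1.47 × 0.7907)).
= √(26,671,600 / 1.1624) ≈ 4790.165.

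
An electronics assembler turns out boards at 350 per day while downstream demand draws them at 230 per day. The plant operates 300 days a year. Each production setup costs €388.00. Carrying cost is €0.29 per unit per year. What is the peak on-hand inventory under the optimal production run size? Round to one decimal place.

Annual demand D = 230 × 300 = 69,000.
Production build-up factor (1 − d/p) = 1 − 230/350 = 0.3429.
Q* = √(2DS / (H(1 − d/p))) = √(2 × 69,000 × 388 / (0.29 × 0.3429)).
= √(53,544,000 / 0.0994) ≈ 23205.974.
Maximum inventory = Q*(1 − d/p) = 23205.974 × 0.3429 ≈ 7956.334.

I_max ≈ 7,956.3 boards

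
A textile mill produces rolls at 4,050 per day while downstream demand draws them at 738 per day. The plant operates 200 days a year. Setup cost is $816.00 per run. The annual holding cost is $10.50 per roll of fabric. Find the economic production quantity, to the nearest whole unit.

Annual demand D = 738 × 200 = 147,600.
Production build-up factor (1 − d/p) = 1 − 738/4,050 = 0.8178.
Q* = √(2DS / (H(1 − d/p))) = √(2 × 147,600 × 816 / (10.5 × 0.8178)).
= √(240,883,200 / 8.5867) ≈ 5296.524.

Q* ≈ 5,297 rolls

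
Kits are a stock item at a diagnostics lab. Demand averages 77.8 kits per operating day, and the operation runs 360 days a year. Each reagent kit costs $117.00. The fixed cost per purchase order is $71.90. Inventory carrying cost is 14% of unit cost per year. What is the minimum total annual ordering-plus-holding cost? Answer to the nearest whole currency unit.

TC* ≈ $8,122

Annual demand D = 77.8 × 360 = 28,008.
Holding cost H = 0.14 × $117.00 = $16.3800 per unit per year.
EOQ = √(2DS/H) = √(2 × 28,008 × 71.9 / 16.38) ≈ 495.87.
At Q*, ordering cost (D/Q*)S equals holding cost (Q*/2)H, each = √(DSH/2).
Minimum total = √(2DSH) = √(2 × 28,008 × 71.9 × 16.38) ≈ 8122.270.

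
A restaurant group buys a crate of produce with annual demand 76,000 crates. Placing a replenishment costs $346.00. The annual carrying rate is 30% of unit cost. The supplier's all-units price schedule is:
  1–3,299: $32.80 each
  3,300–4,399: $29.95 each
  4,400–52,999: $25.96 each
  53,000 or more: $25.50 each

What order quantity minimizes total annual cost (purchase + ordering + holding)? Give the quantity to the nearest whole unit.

Q* ≈ 4,400 crates

Holding cost per unit per year at price C is H = 0.30·C.
For each price level, check whether its EOQ is feasible; otherwise the best quantity at that price is the breakpoint.
EOQ at $32.80 = 2311.9 (feasible in tier 1): TC = 76,000×$32.80 + (76,000/2311.9)×346 + (2311.9/2)×0.30×$32.80 = $2,515,548.74.
EOQ at $29.95 = 2419.4 < 3300, so use break Q=3300: TC = 76,000×$29.95 + (76,000/3300.0)×346 + (3300.0/2)×0.30×$29.95 = $2,298,993.73.
EOQ at $25.96 = 2598.6 < 4400, so use break Q=4400: TC = 76,000×$25.96 + (76,000/4400.0)×346 + (4400.0/2)×0.30×$25.96 = $1,996,069.96.
EOQ at $25.50 = 2622.0 < 53000, so use break Q=53000: TC = 76,000×$25.50 + (76,000/53000.0)×346 + (53000.0/2)×0.30×$25.50 = $2,141,221.15.
Lowest total cost is $1,996,069.96 at Q = 4400.0.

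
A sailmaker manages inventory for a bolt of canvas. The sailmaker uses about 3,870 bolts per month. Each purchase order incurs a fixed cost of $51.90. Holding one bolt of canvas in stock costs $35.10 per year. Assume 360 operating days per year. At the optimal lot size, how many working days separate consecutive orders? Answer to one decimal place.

Annual demand D = 3,870 × 12 = 46,440.
Q* = √(2DS/H) = √(2 × 46,440 × 51.9 / 35.1) ≈ 370.59.
Cycle time = Q*/D × 360 = 370.59 / 46,440 × 360 ≈ 2.873 days.

T ≈ 2.9 days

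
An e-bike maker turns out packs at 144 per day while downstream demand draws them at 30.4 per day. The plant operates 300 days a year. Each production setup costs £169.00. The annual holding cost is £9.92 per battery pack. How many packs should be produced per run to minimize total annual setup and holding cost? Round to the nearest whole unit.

Q* ≈ 628 packs

Annual demand D = 30.4 × 300 = 9,120.
Production build-up factor (1 − d/p) = 1 − 30.4/144 = 0.7889.
Q* = √(2DS / (H(1 − d/p))) = √(2 × 9,120 × 169 / (9.92 × 0.7889)).
= √(3,082,560 / 7.8258) ≈ 627.613.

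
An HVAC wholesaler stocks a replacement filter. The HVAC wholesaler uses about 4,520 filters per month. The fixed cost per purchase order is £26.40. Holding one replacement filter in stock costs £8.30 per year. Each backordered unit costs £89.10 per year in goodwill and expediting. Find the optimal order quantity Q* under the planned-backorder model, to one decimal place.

Q* ≈ 614.2 filters

Annual demand D = 4,520 × 12 = 54,240.
With planned backorders, Q* = √(2DS/H) · √((H+B)/B).
√(2DS/H) = √(2 × 54,240 × 26.4 / 8.3) = 587.405.
√((H+B)/B) = √((8.3+89.1)/89.1) = 1.0455.
Q* ≈ 614.156.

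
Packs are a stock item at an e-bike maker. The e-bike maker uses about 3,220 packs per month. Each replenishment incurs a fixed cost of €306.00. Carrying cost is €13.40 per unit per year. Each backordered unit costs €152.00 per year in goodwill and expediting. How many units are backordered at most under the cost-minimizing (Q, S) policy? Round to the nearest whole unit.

Annual demand D = 3,220 × 12 = 38,640.
With planned backorders, Q* = √(2DS/H) · √((H+B)/B).
√(2DS/H) = √(2 × 38,640 × 306 / 13.4) = 1328.440.
√((H+B)/B) = √((13.4+152)/152) = 1.0431.
Q* ≈ 1385.759.
S* = Q* · H/(H+B) = 1385.759 × 13.4/165.4 ≈ 112.268.

S* ≈ 112 packs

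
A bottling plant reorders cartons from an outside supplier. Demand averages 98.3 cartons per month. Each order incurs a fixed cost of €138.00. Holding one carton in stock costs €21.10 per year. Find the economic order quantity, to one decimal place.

Annual demand D = 98.3 × 12 = 1,179.6.
EOQ = √(2DS / H) = √(2 × 1,179.6 × 138 / 21.1).
= √(325,569.6 / 21.1) = √15,429.8389 ≈ 124.217.

Q* ≈ 124.2 cartons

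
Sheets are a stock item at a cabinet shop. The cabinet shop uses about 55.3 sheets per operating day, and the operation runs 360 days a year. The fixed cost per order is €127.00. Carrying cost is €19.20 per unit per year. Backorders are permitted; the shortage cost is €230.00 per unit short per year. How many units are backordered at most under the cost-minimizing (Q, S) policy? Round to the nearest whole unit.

S* ≈ 41 sheets

Annual demand D = 55.3 × 360 = 19,908.
With planned backorders, Q* = √(2DS/H) · √((H+B)/B).
√(2DS/H) = √(2 × 19,908 × 127 / 19.2) = 513.192.
√((H+B)/B) = √((19.2+230)/230) = 1.0409.
Q* ≈ 534.183.
S* = Q* · H/(H+B) = 534.183 × 19.2/249.2 ≈ 41.157.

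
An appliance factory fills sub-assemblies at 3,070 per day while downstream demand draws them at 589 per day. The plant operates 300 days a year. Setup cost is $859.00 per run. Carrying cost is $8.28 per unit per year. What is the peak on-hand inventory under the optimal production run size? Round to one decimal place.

I_max ≈ 5,443.3 sub-assemblies

Annual demand D = 589 × 300 = 176,700.
Production build-up factor (1 − d/p) = 1 − 589/3,070 = 0.8081.
Q* = √(2DS / (H(1 − d/p))) = √(2 × 176,700 × 859 / (8.28 × 0.8081)).
= √(303,570,600 / 6.6914) ≈ 6735.510.
Maximum inventory = Q*(1 − d/p) = 6735.510 × 0.8081 ≈ 5443.258.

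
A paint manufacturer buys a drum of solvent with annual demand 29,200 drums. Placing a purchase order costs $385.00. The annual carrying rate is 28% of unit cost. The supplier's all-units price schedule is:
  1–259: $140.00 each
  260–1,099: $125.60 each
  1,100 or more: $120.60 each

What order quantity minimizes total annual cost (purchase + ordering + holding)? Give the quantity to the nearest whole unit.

Holding cost per unit per year at price C is H = 0.28·C.
For each price level, check whether its EOQ is feasible; otherwise the best quantity at that price is the breakpoint.
Tier 1 ($140.00): EOQ = 757.3 exceeds tier's upper bound 259, so this tier is dominated.
EOQ at $125.60 = 799.6 (feasible in tier 2): TC = 29,200×$125.60 + (29,200/799.6)×385 + (799.6/2)×0.28×$125.60 = $3,695,639.70.
EOQ at $120.60 = 816.0 < 1100, so use break Q=1100: TC = 29,200×$120.60 + (29,200/1100.0)×385 + (1100.0/2)×0.28×$120.60 = $3,550,312.40.
Lowest total cost is $3,550,312.40 at Q = 1100.0.

Q* ≈ 1,100 drums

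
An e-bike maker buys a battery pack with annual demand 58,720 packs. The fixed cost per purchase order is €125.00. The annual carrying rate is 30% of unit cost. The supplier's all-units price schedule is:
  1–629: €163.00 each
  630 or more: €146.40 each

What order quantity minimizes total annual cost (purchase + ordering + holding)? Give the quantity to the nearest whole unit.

Holding cost per unit per year at price C is H = 0.30·C.
Evaluate total cost at each tier's feasible EOQ or, if the EOQ is below the tier, at the tier's minimum quantity.
EOQ at €163.00 = 547.9 (feasible in tier 1): TC = 58,720×€163.00 + (58,720/547.9)×125 + (547.9/2)×0.30×€163.00 = €9,598,152.76.
EOQ at €146.40 = 578.1 < 630, so use break Q=630: TC = 58,720×€146.40 + (58,720/630.0)×125 + (630.0/2)×0.30×€146.40 = €8,622,093.59.
Lowest total cost is €8,622,093.59 at Q = 630.0.

Q* ≈ 630 packs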